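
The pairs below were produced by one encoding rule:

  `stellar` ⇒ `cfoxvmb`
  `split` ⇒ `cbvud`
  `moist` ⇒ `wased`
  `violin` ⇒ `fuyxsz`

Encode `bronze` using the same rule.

ldyzjq

Shifts by position in stellar: pos 0: s→c (+10), pos 1: t→f (+12), pos 2: e→o (+10), pos 3: l→x (+12) — repeating every 2. A repeating key of period 2 is used — shifts +10, +12 over and over.
For bronze: b+10=l, r+12=d, o+10=y, n+12=z, z+10=j, e+12=q.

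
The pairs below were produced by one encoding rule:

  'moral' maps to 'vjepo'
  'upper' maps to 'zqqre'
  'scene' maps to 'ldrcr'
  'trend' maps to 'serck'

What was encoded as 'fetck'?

grind

Treating letters as 0–25, the rule is x ↦ 7x + 15 (mod 26).
Reversing it on fetck: f(5)→15·(5−15)≡6=g; e(4)→15·(4−15)≡17=r; t(19)→15·(19−15)≡8=i; c(2)→15·(2−15)≡13=n; k(10)→15·(10−15)≡3=d (all mod 26).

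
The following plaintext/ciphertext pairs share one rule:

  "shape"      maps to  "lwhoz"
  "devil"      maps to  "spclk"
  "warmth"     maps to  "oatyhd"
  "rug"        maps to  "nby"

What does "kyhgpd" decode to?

The output letters match the input read backwards, each shifted +7: shape reversed is epahs. Read the word backwards and shift each letter +7.
Undoing it on kyhgpd: shift back: k−7=d, y−7=r, h−7=a, g−7=z, p−7=i, d−7=w → draziw; then reverse → wizard.

wizard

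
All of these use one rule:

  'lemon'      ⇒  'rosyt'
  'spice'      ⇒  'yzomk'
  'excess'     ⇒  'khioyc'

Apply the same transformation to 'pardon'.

Shifts by position in lemon: pos 0: l→r (+6), pos 1: e→o (+10), pos 2: m→s (+6), pos 3: o→y (+10) — repeating every 2. A repeating key of period 2 is used — shifts +6, +10 over and over.
Applying it to pardon: p+6=v, a+10=k, r+6=x, d+10=n, o+6=u, n+10=x.

vkxnux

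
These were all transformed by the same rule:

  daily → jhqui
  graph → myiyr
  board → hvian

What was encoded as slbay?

Each letter shifts forward by (position + 6), i.e. 6, 7, 8, … — the shift grows by one for each successive letter.
Reversing it on slbay: s−6=m, l−7=e, b−8=t, a−9=r, y−10=o.

metro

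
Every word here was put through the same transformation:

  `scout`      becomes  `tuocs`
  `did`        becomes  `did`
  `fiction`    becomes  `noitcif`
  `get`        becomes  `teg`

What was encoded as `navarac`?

The output letters match the input read backwards: scout reversed is tuocs. It's just the letters in reverse order.
Undoing it on navarac: then reverse → caravan.

caravan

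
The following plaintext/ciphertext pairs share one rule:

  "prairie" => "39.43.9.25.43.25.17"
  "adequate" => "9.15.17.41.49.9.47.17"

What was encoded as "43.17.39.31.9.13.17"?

replace

The formula is n = 2×(alphabet index, a=1) + 7.
Decoding 43.17.39.31.9.13.17: 43→(43−7)÷2=18=r, 17→(17−7)÷2=5=e, 39→(39−7)÷2=16=p, 31→(31−7)÷2=12=l, 9→(9−7)÷2=1=a, 13→(13−7)÷2=3=c, 17→(17−7)÷2=5=e.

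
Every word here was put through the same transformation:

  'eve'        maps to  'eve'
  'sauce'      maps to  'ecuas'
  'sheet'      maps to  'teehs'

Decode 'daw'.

wad

The output letters match the input read backwards: eve reversed is eve. It's just the letters in reverse order.
Reversing it on daw: then reverse → wad.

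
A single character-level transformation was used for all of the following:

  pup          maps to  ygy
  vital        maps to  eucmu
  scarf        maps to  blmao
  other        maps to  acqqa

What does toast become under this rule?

cambc

The rule splits by letter class: vowels +12, consonants +9.
On toast: t(cons)+9=c, o(vowel)+12=a, a(vowel)+12=m, s(cons)+9=b, t(cons)+9=c.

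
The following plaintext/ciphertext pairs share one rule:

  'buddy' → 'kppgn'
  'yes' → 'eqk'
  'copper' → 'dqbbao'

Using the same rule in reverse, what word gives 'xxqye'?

smell

The output letters match the input read backwards, each shifted +12: buddy reversed is yddub. Two steps: reverse the string, then apply a Caesar shift of +12.
Reversing it on xxqye: shift back: x−12=l, x−12=l, q−12=e, y−12=m, e−12=s → llems; then reverse → smell.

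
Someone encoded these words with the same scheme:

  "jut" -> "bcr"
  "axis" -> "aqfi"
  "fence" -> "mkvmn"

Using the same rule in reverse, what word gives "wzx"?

The output letters match the input read backwards, each shifted +8: jut reversed is tuj. Two steps: reverse the string, then apply a Caesar shift of +8.
Undoing it on wzx: shift back: w−8=o, z−8=r, x−8=p → orp; then reverse → pro.

pro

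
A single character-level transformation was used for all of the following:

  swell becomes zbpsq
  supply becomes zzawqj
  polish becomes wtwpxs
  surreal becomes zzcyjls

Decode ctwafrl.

voltage

A repeating key of period 3 is used — shifts +7, +5, +11 over and over.
Reversing it on ctwafrl: c−7=v, t−5=o, w−11=l, a−7=t, f−5=a, r−11=g, l−7=e.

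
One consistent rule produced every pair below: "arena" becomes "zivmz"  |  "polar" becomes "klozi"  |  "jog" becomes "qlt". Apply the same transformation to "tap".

Each pair mirrors across the alphabet (a↔z, r↔i, e↔v): positions sum to 25. Each letter is replaced by its mirror in the alphabet: a↔z, b↔y, c↔x, and so on (the Atbash cipher).
On tap: t↔g, a↔z, p↔k.

gzk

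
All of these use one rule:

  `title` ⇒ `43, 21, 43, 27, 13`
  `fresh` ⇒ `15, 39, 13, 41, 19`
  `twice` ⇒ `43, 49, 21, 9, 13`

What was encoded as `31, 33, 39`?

Each letter becomes 2×(its alphabet position, a=1..z=26) + 3.
Undoing it on 31, 33, 39: 31→(31−3)÷2=14=n, 33→(33−3)÷2=15=o, 39→(39−3)÷2=18=r.

nor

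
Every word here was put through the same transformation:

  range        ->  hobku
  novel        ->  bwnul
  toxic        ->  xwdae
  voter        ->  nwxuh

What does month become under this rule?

gwbxf

r(17)→h(7) and a(0)→o(14) fit y≡21x+14 (mod 26); the inverse of 21 mod 26 is 5. Treating letters as 0–25, the rule is x ↦ 21x + 14 (mod 26).
For month: m(12)→21·12+14≡6=g; o(14)→21·14+14≡22=w; n(13)→21·13+14≡1=b; t(19)→21·19+14≡23=x; h(7)→21·7+14≡5=f (all mod 26).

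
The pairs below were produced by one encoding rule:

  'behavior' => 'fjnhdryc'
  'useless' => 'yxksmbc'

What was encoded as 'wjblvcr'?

seventh

In behavior: b→f is +4, e→j is +5, h→n is +6, a→h is +7 — the shift increases by 1 each position. Each letter shifts forward by (position + 4), i.e. 4, 5, 6, … — the shift grows by one for each successive letter.
Undoing it on wjblvcr: w−4=s, j−5=e, b−6=v, l−7=e, v−8=n, c−9=t, r−10=h.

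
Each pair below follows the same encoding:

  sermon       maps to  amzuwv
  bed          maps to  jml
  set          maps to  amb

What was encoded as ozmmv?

It's a constant shift of +8 (ROT8).
Decoding ozmmv: o−8=g, z−8=r, m−8=e, m−8=e, v−8=n.

green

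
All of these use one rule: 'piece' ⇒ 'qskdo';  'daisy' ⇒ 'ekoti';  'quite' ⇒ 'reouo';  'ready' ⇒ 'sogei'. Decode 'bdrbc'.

atlas

Shifts by position in piece: pos 0: p→q (+1), pos 1: i→s (+10), pos 2: e→k (+6), pos 3: c→d (+1), pos 4: e→o (+10) — repeating every 3. A repeating key of period 3 is used — shifts +1, +10, +6 over and over.
Reversing it on bdrbc: b−1=a, d−10=t, r−6=l, b−1=a, c−10=s.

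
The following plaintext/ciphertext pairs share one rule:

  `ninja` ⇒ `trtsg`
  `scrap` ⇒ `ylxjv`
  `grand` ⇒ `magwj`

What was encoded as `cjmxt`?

wagon

Shifts by position in ninja: pos 0: n→t (+6), pos 1: i→r (+9), pos 2: n→t (+6), pos 3: j→s (+9) — repeating every 2. The shifts repeat in a cycle of length 2: positions 0,1,… shift by +6, +9, then the pattern repeats.
Decoding cjmxt: c−6=w, j−9=a, m−6=g, x−9=o, t−6=n.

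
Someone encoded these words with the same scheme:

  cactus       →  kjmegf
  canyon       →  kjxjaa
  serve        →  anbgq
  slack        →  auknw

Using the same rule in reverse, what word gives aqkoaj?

shadow

In cactus: c→k is +8, a→j is +9, c→m is +10, t→e is +11 — the shift increases by 1 each position. Letter i (0-indexed) is shifted by i+8, so successive shifts are 8, 9, 10, ….
Decoding aqkoaj: a−8=s, q−9=h, k−10=a, o−11=d, a−12=o, j−13=w.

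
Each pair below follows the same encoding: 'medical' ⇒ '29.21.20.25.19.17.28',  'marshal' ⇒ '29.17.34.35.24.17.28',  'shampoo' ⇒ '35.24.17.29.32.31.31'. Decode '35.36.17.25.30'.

stain

m is letter #13 and maps to 29: an offset of 16. The number is (letter's place in the alphabet, a=1) + 16.
Decoding 35.36.17.25.30: 35→(35−16)÷1=19=s, 36→(36−16)÷1=20=t, 17→(17−16)÷1=1=a, 25→(25−16)÷1=9=i, 30→(30−16)÷1=14=n.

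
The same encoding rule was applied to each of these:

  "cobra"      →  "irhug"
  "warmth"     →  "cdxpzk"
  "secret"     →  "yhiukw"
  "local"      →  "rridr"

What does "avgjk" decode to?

Shifts by position in cobra: pos 0: c→i (+6), pos 1: o→r (+3), pos 2: b→h (+6), pos 3: r→u (+3) — repeating every 2. It's a Vigenère-style cipher with numeric key [6,3]: position i shifts by key[i mod 2].
Undoing it on avgjk: a−6=u, v−3=s, g−6=a, j−3=g, k−6=e.

usage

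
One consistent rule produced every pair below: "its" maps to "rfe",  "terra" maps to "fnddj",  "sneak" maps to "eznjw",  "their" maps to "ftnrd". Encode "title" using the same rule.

The rule splits by letter class: vowels +9, consonants +12.
On title: t(cons)+12=f, i(vowel)+9=r, t(cons)+12=f, l(cons)+12=x, e(vowel)+9=n.

frfxn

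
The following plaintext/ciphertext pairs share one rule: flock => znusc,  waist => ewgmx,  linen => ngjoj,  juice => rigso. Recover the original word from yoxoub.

meteor

f(5)→z(25) and l(11)→n(13) fit y≡11x+22 (mod 26); the inverse of 11 mod 26 is 19. This is an affine cipher: with a=0,…,z=25, each position x becomes (11x+22) mod 26.
Undoing it on yoxoub: y(24)→19·(24−22)≡12=m; o(14)→19·(14−22)≡4=e; x(23)→19·(23−22)≡19=t; o(14)→19·(14−22)≡4=e; u(20)→19·(20−22)≡14=o; b(1)→19·(1−22)≡17=r (all mod 26).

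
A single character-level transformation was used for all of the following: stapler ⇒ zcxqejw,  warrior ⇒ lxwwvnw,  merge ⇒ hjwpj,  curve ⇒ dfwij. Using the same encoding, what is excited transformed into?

s(18)→z(25) and t(19)→c(2) fit y≡3x+23 (mod 26); the inverse of 3 mod 26 is 9. Treating letters as 0–25, the rule is x ↦ 3x + 23 (mod 26).
On excited: e(4)→3·4+23≡9=j; x(23)→3·23+23≡14=o; c(2)→3·2+23≡3=d; i(8)→3·8+23≡21=v; t(19)→3·19+23≡2=c; e(4)→3·4+23≡9=j; d(3)→3·3+23≡6=g (all mod 26).

jodvcjg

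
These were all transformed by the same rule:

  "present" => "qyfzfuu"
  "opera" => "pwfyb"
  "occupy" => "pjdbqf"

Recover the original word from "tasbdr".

Shifts by position in present: pos 0: p→q (+1), pos 1: r→y (+7), pos 2: e→f (+1), pos 3: s→z (+7) — repeating every 2. The shifts repeat in a cycle of length 2: positions 0,1,… shift by +1, +7, then the pattern repeats.
Decoding tasbdr: t−1=s, a−7=t, s−1=r, b−7=u, d−1=c, r−7=k.

struck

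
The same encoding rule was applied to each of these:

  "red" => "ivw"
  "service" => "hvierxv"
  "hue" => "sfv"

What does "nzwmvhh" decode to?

madness

This is the alphabet-reversal cipher (Atbash): a becomes z, b becomes y, etc.
Undoing it on nzwmvhh: n↔m, z↔a, w↔d, m↔n, v↔e, h↔s, h↔s.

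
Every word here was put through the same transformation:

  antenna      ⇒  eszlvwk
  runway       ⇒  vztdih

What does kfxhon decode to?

Letter i (0-indexed) is shifted by i+4, so successive shifts are 4, 5, 6, ….
Reversing it on kfxhon: k−4=g, f−5=a, x−6=r, h−7=a, o−8=g, n−9=e.

garage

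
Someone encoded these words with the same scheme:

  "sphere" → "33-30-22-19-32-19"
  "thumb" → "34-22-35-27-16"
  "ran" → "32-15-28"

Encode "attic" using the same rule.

s is letter #19 and maps to 33: an offset of 14. Each letter is replaced by its alphabet position (a=1..z=26) + 14.
On attic: a=1→15, t=20→34, t=20→34, i=9→23, c=3→17.

15-34-34-23-17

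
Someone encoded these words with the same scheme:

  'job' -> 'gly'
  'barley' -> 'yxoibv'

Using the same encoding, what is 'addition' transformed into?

xaafqflk

Compare letters: j→g is +23, o→l is +23, b→y is +23 — a constant shift. Each letter is shifted forward by 23 in the alphabet (a Caesar shift of +23).
Applying it to addition: a+23=x, d+23=a, d+23=a, i+23=f, t+23=q, i+23=f, o+23=l, n+23=k.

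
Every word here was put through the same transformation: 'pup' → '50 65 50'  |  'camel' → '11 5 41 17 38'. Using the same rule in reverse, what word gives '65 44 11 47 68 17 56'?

p(#16)→50 and u(#21)→65: differences scale by 3, so n = 3·pos + 2. The formula is n = 3×(alphabet index, a=1) + 2.
Reversing it on 65 44 11 47 68 17 56: 65→(65−2)÷3=21=u, 44→(44−2)÷3=14=n, 11→(11−2)÷3=3=c, 47→(47−2)÷3=15=o, 68→(68−2)÷3=22=v, 17→(17−2)÷3=5=e, 56→(56−2)÷3=18=r.

uncover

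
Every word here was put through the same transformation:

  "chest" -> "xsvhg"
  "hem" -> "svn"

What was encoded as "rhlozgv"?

Each pair mirrors across the alphabet (c↔x, h↔s, e↔v): positions sum to 25. This is the alphabet-reversal cipher (Atbash): a becomes z, b becomes y, etc.
Undoing it on rhlozgv: r↔i, h↔s, l↔o, o↔l, z↔a, g↔t, v↔e.

isolate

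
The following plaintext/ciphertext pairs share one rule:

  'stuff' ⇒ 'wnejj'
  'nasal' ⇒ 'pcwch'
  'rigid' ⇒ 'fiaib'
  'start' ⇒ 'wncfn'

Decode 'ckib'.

acid

This is an affine cipher: with a=0,…,z=25, each position x becomes (17x+2) mod 26.
Reversing it on ckib: c(2)→23·(2−2)≡0=a; k(10)→23·(10−2)≡2=c; i(8)→23·(8−2)≡8=i; b(1)→23·(1−2)≡3=d (all mod 26).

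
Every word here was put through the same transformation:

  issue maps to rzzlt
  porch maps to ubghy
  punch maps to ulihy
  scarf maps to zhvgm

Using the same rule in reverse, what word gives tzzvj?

essay

i(8)→r(17) and s(18)→z(25) fit y≡19x+21 (mod 26); the inverse of 19 mod 26 is 11. Treating letters as 0–25, the rule is x ↦ 19x + 21 (mod 26).
Decoding tzzvj: t(19)→11·(19−21)≡4=e; z(25)→11·(25−21)≡18=s; z(25)→11·(25−21)≡18=s; v(21)→11·(21−21)≡0=a; j(9)→11·(9−21)≡24=y (all mod 26).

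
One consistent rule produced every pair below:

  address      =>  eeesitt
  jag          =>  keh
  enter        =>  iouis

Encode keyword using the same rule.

lizxsse

The shift depends on letter class: consonant d→e is +1, but vowel a→e is +4. Two shifts are in play — +4 for a/e/i/o/u, +1 for every other letter.
On keyword: k(cons)+1=l, e(vowel)+4=i, y(cons)+1=z, w(cons)+1=x, o(vowel)+4=s, r(cons)+1=s, d(cons)+1=e.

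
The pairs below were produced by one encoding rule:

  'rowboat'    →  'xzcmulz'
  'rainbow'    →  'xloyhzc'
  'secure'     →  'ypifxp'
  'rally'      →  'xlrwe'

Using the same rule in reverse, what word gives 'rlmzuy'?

Shifts by position in rowboat: pos 0: r→x (+6), pos 1: o→z (+11), pos 2: w→c (+6), pos 3: b→m (+11) — repeating every 2. A repeating key of period 2 is used — shifts +6, +11 over and over.
Undoing it on rlmzuy: r−6=l, l−11=a, m−6=g, z−11=o, u−6=o, y−11=n.

lagoon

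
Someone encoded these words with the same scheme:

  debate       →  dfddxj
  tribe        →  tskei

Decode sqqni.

spoke

In debate: d→d is +0, e→f is +1, b→d is +2, a→d is +3 — the shift increases by 1 each position. Letter i (0-indexed) is shifted by i+0, so successive shifts are 0, 1, 2, ….
Undoing it on sqqni: s−0=s, q−1=p, q−2=o, n−3=k, i−4=e.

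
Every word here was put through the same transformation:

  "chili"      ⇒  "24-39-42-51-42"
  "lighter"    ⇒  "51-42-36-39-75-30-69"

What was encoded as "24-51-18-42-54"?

claim

c(#3)→24 and h(#8)→39: differences scale by 3, so n = 3·pos + 15. With a=1..z=26, the number is 3·pos + 15.
Decoding 24-51-18-42-54: 24→(24−15)÷3=3=c, 51→(51−15)÷3=12=l, 18→(18−15)÷3=1=a, 42→(42−15)÷3=9=i, 54→(54−15)÷3=13=m.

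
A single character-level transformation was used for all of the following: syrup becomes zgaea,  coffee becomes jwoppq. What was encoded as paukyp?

island

The shift increases by 1 at each position, starting from +7: 7, 8, 9, ….
Undoing it on paukyp: p−7=i, a−8=s, u−9=l, k−10=a, y−11=n, p−12=d.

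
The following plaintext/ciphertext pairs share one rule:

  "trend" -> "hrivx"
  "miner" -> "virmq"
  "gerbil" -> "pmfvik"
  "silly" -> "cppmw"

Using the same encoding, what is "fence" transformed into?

The output letters match the input read backwards, each shifted +4: trend reversed is dnert. Read the word backwards and shift each letter +4.
Applying it to fence: reverse → ecnef; then shift: e+4=i, c+4=g, n+4=r, e+4=i, f+4=j.

igrij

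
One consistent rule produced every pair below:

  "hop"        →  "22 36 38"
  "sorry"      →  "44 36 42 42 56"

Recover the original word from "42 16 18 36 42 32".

h(#8)→22 and o(#15)→36: differences scale by 2, so n = 2·pos + 6. The formula is n = 2×(alphabet index, a=1) + 6.
Undoing it on 42 16 18 36 42 32: 42→(42−6)÷2=18=r, 16→(16−6)÷2=5=e, 18→(18−6)÷2=6=f, 36→(36−6)÷2=15=o, 42→(42−6)÷2=18=r, 32→(32−6)÷2=13=m.

reform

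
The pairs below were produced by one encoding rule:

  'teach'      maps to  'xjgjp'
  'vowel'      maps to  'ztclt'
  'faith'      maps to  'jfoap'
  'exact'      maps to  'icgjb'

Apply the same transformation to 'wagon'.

afmvv

In teach: t→x is +4, e→j is +5, a→g is +6, c→j is +7 — the shift increases by 1 each position. The shift increases by 1 at each position, starting from +4: 4, 5, 6, ….
For wagon: w+4=a, a+5=f, g+6=m, o+7=v, n+8=v.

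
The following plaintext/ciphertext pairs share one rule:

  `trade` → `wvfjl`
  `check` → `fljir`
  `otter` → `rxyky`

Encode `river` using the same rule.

umaky

The shift increases by 1 at each position, starting from +3: 3, 4, 5, ….
For river: r+3=u, i+4=m, v+5=a, e+6=k, r+7=y.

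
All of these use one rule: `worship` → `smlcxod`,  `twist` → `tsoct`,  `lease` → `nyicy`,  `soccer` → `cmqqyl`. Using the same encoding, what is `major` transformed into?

eifml

w(22)→s(18) and o(14)→m(12) fit y≡17x+8 (mod 26); the inverse of 17 mod 26 is 23. Each letter's alphabet position (a=0..z=25) is mapped through 17·x+8 mod 26 — an affine cipher.
On major: m(12)→17·12+8≡4=e; a(0)→17·0+8≡8=i; j(9)→17·9+8≡5=f; o(14)→17·14+8≡12=m; r(17)→17·17+8≡11=l (all mod 26).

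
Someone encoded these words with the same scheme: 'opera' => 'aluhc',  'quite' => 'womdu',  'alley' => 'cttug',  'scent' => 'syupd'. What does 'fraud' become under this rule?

o(14)→a(0) and p(15)→l(11) fit y≡11x+2 (mod 26); the inverse of 11 mod 26 is 19. Treating letters as 0–25, the rule is x ↦ 11x + 2 (mod 26).
For fraud: f(5)→11·5+2≡5=f; r(17)→11·17+2≡7=h; a(0)→11·0+2≡2=c; u(20)→11·20+2≡14=o; d(3)→11·3+2≡9=j (all mod 26).

fhcoj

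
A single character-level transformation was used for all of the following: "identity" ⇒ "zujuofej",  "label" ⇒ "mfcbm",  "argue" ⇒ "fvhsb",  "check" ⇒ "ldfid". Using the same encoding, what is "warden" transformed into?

ofesbx

The output letters match the input read backwards, each shifted +1: identity reversed is ytitnedi. Read the word backwards and shift each letter +1.
On warden: reverse → nedraw; then shift: n+1=o, e+1=f, d+1=e, r+1=s, a+1=b, w+1=x.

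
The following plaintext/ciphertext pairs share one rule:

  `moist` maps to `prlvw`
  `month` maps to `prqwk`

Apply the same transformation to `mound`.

prxqg

Compare letters: m→p is +3, o→r is +3, i→l is +3 — a constant shift. Every letter moves 3 places later in the alphabet, wrapping around z→a.
Applying it to mound: m+3=p, o+3=r, u+3=x, n+3=q, d+3=g.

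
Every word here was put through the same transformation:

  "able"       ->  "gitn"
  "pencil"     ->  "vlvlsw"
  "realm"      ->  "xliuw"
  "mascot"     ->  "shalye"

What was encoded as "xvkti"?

rocky

Each letter shifts forward by (position + 6), i.e. 6, 7, 8, … — the shift grows by one for each successive letter.
Reversing it on xvkti: x−6=r, v−7=o, k−8=c, t−9=k, i−10=y.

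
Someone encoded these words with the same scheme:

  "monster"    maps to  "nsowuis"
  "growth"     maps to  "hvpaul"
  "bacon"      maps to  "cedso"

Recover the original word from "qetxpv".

pastor

It's a Vigenère-style cipher with numeric key [1,4]: position i shifts by key[i mod 2].
Decoding qetxpv: q−1=p, e−4=a, t−1=s, x−4=t, p−1=o, v−4=r.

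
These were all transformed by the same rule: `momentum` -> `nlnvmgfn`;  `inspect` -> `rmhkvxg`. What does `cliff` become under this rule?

xoruu

This is the alphabet-reversal cipher (Atbash): a becomes z, b becomes y, etc.
For cliff: c↔x, l↔o, i↔r, f↔u, f↔u.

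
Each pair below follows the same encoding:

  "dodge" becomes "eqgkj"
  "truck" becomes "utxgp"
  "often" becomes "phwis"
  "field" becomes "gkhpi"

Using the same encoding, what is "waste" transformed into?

xcvxj

In dodge: d→e is +1, o→q is +2, d→g is +3, g→k is +4 — the shift increases by 1 each position. Each letter shifts forward by (position + 1), i.e. 1, 2, 3, … — the shift grows by one for each successive letter.
For waste: w+1=x, a+2=c, s+3=v, t+4=x, e+5=j.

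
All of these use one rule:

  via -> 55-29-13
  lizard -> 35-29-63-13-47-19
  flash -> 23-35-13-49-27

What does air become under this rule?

13-29-47

v(#22)→55 and i(#9)→29: differences scale by 2, so n = 2·pos + 11. Each letter becomes 2×(its alphabet position, a=1..z=26) + 11.
On air: a=1→13, i=9→29, r=18→47.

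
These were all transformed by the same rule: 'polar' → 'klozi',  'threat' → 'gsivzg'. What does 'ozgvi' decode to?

Letters are reflected about the middle of the alphabet (position → 25−position): Atbash.
Undoing it on ozgvi: o↔l, z↔a, g↔t, v↔e, i↔r.

later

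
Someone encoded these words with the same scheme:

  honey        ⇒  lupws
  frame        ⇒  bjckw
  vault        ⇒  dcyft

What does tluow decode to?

those

h(7)→l(11) and o(14)→u(20) fit y≡5x+2 (mod 26); the inverse of 5 mod 26 is 21. Each letter's alphabet position (a=0..z=25) is mapped through 5·x+2 mod 26 — an affine cipher.
Decoding tluow: t(19)→21·(19−2)≡19=t; l(11)→21·(11−2)≡7=h; u(20)→21·(20−2)≡14=o; o(14)→21·(14−2)≡18=s; w(22)→21·(22−2)≡4=e (all mod 26).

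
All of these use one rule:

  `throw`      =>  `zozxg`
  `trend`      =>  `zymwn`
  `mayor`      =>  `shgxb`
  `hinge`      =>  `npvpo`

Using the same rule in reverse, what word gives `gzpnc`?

Each letter shifts forward by (position + 6), i.e. 6, 7, 8, … — the shift grows by one for each successive letter.
Decoding gzpnc: g−6=a, z−7=s, p−8=h, n−9=e, c−10=s.

ashes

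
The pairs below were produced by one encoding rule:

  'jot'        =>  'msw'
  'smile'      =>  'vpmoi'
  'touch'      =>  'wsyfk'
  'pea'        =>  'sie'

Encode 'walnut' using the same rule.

The shift depends on letter class: consonant j→m is +3, but vowel o→s is +4. Vowels shift forward by 4 and consonants shift forward by 3.
On walnut: w(cons)+3=z, a(vowel)+4=e, l(cons)+3=o, n(cons)+3=q, u(vowel)+4=y, t(cons)+3=w.

zeoqyw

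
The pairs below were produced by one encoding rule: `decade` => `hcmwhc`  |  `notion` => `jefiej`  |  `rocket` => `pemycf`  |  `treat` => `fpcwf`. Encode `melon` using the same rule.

d(3)→h(7) and e(4)→c(2) fit y≡21x+22 (mod 26); the inverse of 21 mod 26 is 5. This is an affine cipher: with a=0,…,z=25, each position x becomes (21x+22) mod 26.
For melon: m(12)→21·12+22≡14=o; e(4)→21·4+22≡2=c; l(11)→21·11+22≡19=t; o(14)→21·14+22≡4=e; n(13)→21·13+22≡9=j (all mod 26).

octej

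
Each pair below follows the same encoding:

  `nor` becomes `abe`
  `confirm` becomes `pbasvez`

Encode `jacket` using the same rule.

wnpxrg

Compare letters: n→a is +13, o→b is +13, r→e is +13 — a constant shift. Every letter moves 13 places later in the alphabet, wrapping around z→a.
Applying it to jacket: j+13=w, a+13=n, c+13=p, k+13=x, e+13=r, t+13=g.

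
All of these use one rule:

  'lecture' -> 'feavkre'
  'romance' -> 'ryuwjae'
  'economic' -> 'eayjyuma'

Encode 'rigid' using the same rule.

Each letter's alphabet position (a=0..z=25) is mapped through 15·x+22 mod 26 — an affine cipher.
Applying it to rigid: r(17)→15·17+22≡17=r; i(8)→15·8+22≡12=m; g(6)→15·6+22≡8=i; i(8)→15·8+22≡12=m; d(3)→15·3+22≡15=p (all mod 26).

rmimp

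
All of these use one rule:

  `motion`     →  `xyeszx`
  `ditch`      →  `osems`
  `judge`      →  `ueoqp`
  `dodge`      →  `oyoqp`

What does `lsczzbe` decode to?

airport

It's a Vigenère-style cipher with numeric key [11,10]: position i shifts by key[i mod 2].
Undoing it on lsczzbe: l−11=a, s−10=i, c−11=r, z−10=p, z−11=o, b−10=r, e−11=t.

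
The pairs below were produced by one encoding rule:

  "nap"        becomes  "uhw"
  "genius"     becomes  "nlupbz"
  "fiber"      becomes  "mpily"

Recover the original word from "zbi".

It's a constant shift of +7 (ROT7).
Decoding zbi: z−7=s, b−7=u, i−7=b.

sub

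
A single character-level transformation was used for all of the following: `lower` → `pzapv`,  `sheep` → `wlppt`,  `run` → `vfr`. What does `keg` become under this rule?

opk

The shift depends on letter class: consonant l→p is +4, but vowel o→z is +11. Vowels shift forward by 11 and consonants shift forward by 4.
On keg: k(cons)+4=o, e(vowel)+11=p, g(cons)+4=k.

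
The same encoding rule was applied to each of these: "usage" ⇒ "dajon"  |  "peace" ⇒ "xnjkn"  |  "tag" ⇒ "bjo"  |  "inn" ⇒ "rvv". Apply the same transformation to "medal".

The shift depends on letter class: consonant s→a is +8, but vowel u→d is +9. Vowels shift forward by 9 and consonants shift forward by 8.
For medal: m(cons)+8=u, e(vowel)+9=n, d(cons)+8=l, a(vowel)+9=j, l(cons)+8=t.

unljt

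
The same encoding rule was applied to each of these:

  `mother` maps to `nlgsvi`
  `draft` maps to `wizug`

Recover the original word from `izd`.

This is the alphabet-reversal cipher (Atbash): a becomes z, b becomes y, etc.
Reversing it on izd: i↔r, z↔a, d↔w.

raw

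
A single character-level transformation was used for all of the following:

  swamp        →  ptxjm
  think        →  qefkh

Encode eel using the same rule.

bbi

Each letter is shifted forward by 23 in the alphabet (a Caesar shift of +23).
For eel: e+23=b, e+23=b, l+23=i.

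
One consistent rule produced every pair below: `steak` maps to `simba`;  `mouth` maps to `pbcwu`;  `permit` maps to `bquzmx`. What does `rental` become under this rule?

tibvmz

The output letters match the input read backwards, each shifted +8: steak reversed is kaets. The word is reversed, then every letter is shifted forward by 8.
Applying it to rental: reverse → latner; then shift: l+8=t, a+8=i, t+8=b, n+8=v, e+8=m, r+8=z.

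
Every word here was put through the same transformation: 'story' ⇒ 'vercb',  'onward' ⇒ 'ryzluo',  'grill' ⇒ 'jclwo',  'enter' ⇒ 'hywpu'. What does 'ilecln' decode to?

The shifts repeat in a cycle of length 2: positions 0,1,… shift by +3, +11, then the pattern repeats.
Reversing it on ilecln: i−3=f, l−11=a, e−3=b, c−11=r, l−3=i, n−11=c.

fabric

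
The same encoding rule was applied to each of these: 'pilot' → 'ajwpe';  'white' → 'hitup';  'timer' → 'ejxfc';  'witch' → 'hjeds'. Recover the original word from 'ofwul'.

delta

The shifts repeat in a cycle of length 2: positions 0,1,… shift by +11, +1, then the pattern repeats.
Undoing it on ofwul: o−11=d, f−1=e, w−11=l, u−1=t, l−11=a.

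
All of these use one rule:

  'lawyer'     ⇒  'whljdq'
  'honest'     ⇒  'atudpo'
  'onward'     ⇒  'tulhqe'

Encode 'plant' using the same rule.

swhuo

l(11)→w(22) and a(0)→h(7) fit y≡25x+7 (mod 26); the inverse of 25 mod 26 is 25. Treating letters as 0–25, the rule is x ↦ 25x + 7 (mod 26).
For plant: p(15)→25·15+7≡18=s; l(11)→25·11+7≡22=w; a(0)→25·0+7≡7=h; n(13)→25·13+7≡20=u; t(19)→25·19+7≡14=o (all mod 26).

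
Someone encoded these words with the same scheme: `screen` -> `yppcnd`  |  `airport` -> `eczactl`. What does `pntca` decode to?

price

The output letters match the input read backwards, each shifted +11: screen reversed is neercs. The word is reversed, then every letter is shifted forward by 11.
Reversing it on pntca: shift back: p−11=e, n−11=c, t−11=i, c−11=r, a−11=p → ecirp; then reverse → price.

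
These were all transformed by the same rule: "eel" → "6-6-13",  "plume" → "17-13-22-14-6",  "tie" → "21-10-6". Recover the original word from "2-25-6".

e is letter #5 and maps to 6: an offset of 1. Letters become their 1-based position plus 1 (so a→2, b→3, …).
Undoing it on 2-25-6: 2→(2−1)÷1=1=a, 25→(25−1)÷1=24=x, 6→(6−1)÷1=5=e.

axe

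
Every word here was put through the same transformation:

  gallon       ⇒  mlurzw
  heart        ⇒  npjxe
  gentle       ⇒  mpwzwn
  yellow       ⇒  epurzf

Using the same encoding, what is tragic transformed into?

The shifts repeat in a cycle of length 3: positions 0,1,… shift by +6, +11, +9, then the pattern repeats.
Applying it to tragic: t+6=z, r+11=c, a+9=j, g+6=m, i+11=t, c+9=l.

zcjmtl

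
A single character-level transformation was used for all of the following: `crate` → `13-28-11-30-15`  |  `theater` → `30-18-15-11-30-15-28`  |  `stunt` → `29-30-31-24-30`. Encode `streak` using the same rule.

c is letter #3 and maps to 13: an offset of 10. Each letter is replaced by its alphabet position (a=1..z=26) + 10.
Applying it to streak: s=19→29, t=20→30, r=18→28, e=5→15, a=1→11, k=11→21.

29-30-28-15-11-21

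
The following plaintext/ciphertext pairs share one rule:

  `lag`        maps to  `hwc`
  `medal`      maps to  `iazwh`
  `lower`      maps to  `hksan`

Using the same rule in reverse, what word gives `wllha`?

apple

Compare letters: l→h is +22, a→w is +22, g→c is +22 — a constant shift. Every letter moves 22 places later in the alphabet, wrapping around z→a.
Reversing it on wllha: w−22=a, l−22=p, l−22=p, h−22=l, a−22=e.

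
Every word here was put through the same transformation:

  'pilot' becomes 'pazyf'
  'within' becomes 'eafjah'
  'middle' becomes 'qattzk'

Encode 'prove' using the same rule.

pxynk

This is an affine cipher: with a=0,…,z=25, each position x becomes (17x+20) mod 26.
On prove: p(15)→17·15+20≡15=p; r(17)→17·17+20≡23=x; o(14)→17·14+20≡24=y; v(21)→17·21+20≡13=n; e(4)→17·4+20≡10=k (all mod 26).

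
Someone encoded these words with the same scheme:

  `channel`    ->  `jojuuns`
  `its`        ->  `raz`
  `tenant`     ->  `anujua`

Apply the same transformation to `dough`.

kxdno

The rule splits by letter class: vowels +9, consonants +7.
On dough: d(cons)+7=k, o(vowel)+9=x, u(vowel)+9=d, g(cons)+7=n, h(cons)+7=o.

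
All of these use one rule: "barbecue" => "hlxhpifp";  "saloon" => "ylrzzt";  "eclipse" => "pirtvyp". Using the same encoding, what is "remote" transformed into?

The shift depends on letter class: consonant b→h is +6, but vowel a→l is +11. Vowels shift forward by 11 and consonants shift forward by 6.
For remote: r(cons)+6=x, e(vowel)+11=p, m(cons)+6=s, o(vowel)+11=z, t(cons)+6=z, e(vowel)+11=p.

xpszzp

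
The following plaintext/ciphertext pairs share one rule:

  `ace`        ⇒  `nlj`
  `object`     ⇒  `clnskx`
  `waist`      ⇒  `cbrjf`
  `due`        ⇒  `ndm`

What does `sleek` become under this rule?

tnnub

Read the word backwards and shift each letter +9.
Applying it to sleek: reverse → keels; then shift: k+9=t, e+9=n, e+9=n, l+9=u, s+9=b.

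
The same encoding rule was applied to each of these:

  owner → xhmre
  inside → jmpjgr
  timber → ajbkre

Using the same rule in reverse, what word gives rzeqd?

o(14)→x(23) and w(22)→h(7) fit y≡11x+25 (mod 26); the inverse of 11 mod 26 is 19. Each letter's alphabet position (a=0..z=25) is mapped through 11·x+25 mod 26 — an affine cipher.
Decoding rzeqd: r(17)→19·(17−25)≡4=e; z(25)→19·(25−25)≡0=a; e(4)→19·(4−25)≡17=r; q(16)→19·(16−25)≡11=l; d(3)→19·(3−25)≡24=y (all mod 26).

early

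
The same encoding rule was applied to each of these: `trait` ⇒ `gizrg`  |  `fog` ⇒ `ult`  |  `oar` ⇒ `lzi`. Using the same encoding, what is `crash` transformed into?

Each pair mirrors across the alphabet (t↔g, r↔i, a↔z): positions sum to 25. Each letter is replaced by its mirror in the alphabet: a↔z, b↔y, c↔x, and so on (the Atbash cipher).
Applying it to crash: c↔x, r↔i, a↔z, s↔h, h↔s.

xizhs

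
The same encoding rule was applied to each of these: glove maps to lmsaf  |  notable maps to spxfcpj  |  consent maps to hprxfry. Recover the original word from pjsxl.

A repeating key of period 3 is used — shifts +5, +1, +4 over and over.
Decoding pjsxl: p−5=k, j−1=i, s−4=o, x−5=s, l−1=k.

kiosk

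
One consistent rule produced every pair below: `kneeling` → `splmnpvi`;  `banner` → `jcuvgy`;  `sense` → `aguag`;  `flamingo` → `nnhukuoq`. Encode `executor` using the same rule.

A repeating key of period 3 is used — shifts +8, +2, +7 over and over.
Applying it to executor: e+8=m, x+2=z, e+7=l, c+8=k, u+2=w, t+7=a, o+8=w, r+2=t.

mzlkwawt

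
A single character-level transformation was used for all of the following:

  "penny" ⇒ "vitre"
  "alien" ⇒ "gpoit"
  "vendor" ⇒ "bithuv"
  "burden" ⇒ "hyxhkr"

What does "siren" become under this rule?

ymxit

Shifts by position in penny: pos 0: p→v (+6), pos 1: e→i (+4), pos 2: n→t (+6), pos 3: n→r (+4) — repeating every 2. A repeating key of period 2 is used — shifts +6, +4 over and over.
Applying it to siren: s+6=y, i+4=m, r+6=x, e+4=i, n+6=t.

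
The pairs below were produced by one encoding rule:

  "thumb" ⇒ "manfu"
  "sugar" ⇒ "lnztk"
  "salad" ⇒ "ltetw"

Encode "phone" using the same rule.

Compare letters: t→m is +19, h→a is +19, u→n is +19 — a constant shift. This is a Caesar cipher with shift 19.
Applying it to phone: p+19=i, h+19=a, o+19=h, n+19=g, e+19=x.

iahgx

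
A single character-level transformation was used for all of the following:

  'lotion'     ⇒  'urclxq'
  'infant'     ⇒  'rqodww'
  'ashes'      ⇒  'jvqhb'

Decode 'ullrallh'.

licorice

Shifts by position in lotion: pos 0: l→u (+9), pos 1: o→r (+3), pos 2: t→c (+9), pos 3: i→l (+3) — repeating every 2. It's a Vigenère-style cipher with numeric key [9,3]: position i shifts by key[i mod 2].
Undoing it on ullrallh: u−9=l, l−3=i, l−9=c, r−3=o, a−9=r, l−3=i, l−9=c, h−3=e.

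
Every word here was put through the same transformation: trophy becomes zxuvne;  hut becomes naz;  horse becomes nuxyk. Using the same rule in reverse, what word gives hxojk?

Compare letters: t→z is +6, r→x is +6, o→u is +6 — a constant shift. Every letter moves 6 places later in the alphabet, wrapping around z→a.
Reversing it on hxojk: h−6=b, x−6=r, o−6=i, j−6=d, k−6=e.

bride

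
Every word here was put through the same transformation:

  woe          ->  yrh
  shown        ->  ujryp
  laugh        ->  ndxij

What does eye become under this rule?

Two shifts are in play — +3 for a/e/i/o/u, +2 for every other letter.
On eye: e(vowel)+3=h, y(cons)+2=a, e(vowel)+3=h.

hah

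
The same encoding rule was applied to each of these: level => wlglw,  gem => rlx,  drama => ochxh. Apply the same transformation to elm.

lwx

The shift depends on letter class: consonant l→w is +11, but vowel e→l is +7. The rule splits by letter class: vowels +7, consonants +11.
For elm: e(vowel)+7=l, l(cons)+11=w, m(cons)+11=x.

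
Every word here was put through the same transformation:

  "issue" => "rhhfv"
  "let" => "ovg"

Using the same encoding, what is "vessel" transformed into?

evhhvo

Each pair mirrors across the alphabet (i↔r, s↔h, s↔h): positions sum to 25. Each letter is replaced by its mirror in the alphabet: a↔z, b↔y, c↔x, and so on (the Atbash cipher).
On vessel: v↔e, e↔v, s↔h, s↔h, e↔v, l↔o.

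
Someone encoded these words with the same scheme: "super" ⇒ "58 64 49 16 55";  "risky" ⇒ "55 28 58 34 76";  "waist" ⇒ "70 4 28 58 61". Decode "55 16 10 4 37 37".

With a=1..z=26, the number is 3·pos + 1.
Undoing it on 55 16 10 4 37 37: 55→(55−1)÷3=18=r, 16→(16−1)÷3=5=e, 10→(10−1)÷3=3=c, 4→(4−1)÷3=1=a, 37→(37−1)÷3=12=l, 37→(37−1)÷3=12=l.

recall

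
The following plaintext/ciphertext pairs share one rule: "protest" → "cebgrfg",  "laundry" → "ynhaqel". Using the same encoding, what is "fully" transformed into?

Compare letters: p→c is +13, r→e is +13, o→b is +13 — a constant shift. Each letter is shifted forward by 13 in the alphabet (a Caesar shift of +13).
On fully: f+13=s, u+13=h, l+13=y, l+13=y, y+13=l.

shyyl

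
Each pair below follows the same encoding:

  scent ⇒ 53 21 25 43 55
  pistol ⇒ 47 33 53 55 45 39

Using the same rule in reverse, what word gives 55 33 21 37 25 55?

s(#19)→53 and c(#3)→21: differences scale by 2, so n = 2·pos + 15. Each letter becomes 2×(its alphabet position, a=1..z=26) + 15.
Decoding 55 33 21 37 25 55: 55→(55−15)÷2=20=t, 33→(33−15)÷2=9=i, 21→(21−15)÷2=3=c, 37→(37−15)÷2=11=k, 25→(25−15)÷2=5=e, 55→(55−15)÷2=20=t.

ticket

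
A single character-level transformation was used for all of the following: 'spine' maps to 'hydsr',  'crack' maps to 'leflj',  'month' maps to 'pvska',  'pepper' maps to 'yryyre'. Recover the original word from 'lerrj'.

creek

s(18)→h(7) and p(15)→y(24) fit y≡3x+5 (mod 26); the inverse of 3 mod 26 is 9. Each letter's alphabet position (a=0..z=25) is mapped through 3·x+5 mod 26 — an affine cipher.
Decoding lerrj: l(11)→9·(11−5)≡2=c; e(4)→9·(4−5)≡17=r; r(17)→9·(17−5)≡4=e; r(17)→9·(17−5)≡4=e; j(9)→9·(9−5)≡10=k (all mod 26).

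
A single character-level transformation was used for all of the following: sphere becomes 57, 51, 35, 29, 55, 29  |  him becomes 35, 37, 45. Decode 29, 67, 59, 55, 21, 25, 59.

s(#19)→57 and p(#16)→51: differences scale by 2, so n = 2·pos + 19. With a=1..z=26, the number is 2·pos + 19.
Undoing it on 29, 67, 59, 55, 21, 25, 59: 29→(29−19)÷2=5=e, 67→(67−19)÷2=24=x, 59→(59−19)÷2=20=t, 55→(55−19)÷2=18=r, 21→(21−19)÷2=1=a, 25→(25−19)÷2=3=c, 59→(59−19)÷2=20=t.

extract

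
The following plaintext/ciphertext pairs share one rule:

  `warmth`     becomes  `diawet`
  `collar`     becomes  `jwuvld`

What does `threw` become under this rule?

apaoh

The shift increases by 1 at each position, starting from +7: 7, 8, 9, ….
Applying it to threw: t+7=a, h+8=p, r+9=a, e+10=o, w+11=h.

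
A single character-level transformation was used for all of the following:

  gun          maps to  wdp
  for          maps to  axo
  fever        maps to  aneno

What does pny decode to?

The output letters match the input read backwards, each shifted +9: gun reversed is nug. Two steps: reverse the string, then apply a Caesar shift of +9.
Reversing it on pny: shift back: p−9=g, n−9=e, y−9=p → gep; then reverse → peg.

peg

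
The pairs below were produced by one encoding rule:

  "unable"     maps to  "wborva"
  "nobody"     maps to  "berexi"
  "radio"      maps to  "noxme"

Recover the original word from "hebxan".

u(20)→w(22) and n(13)→b(1) fit y≡3x+14 (mod 26); the inverse of 3 mod 26 is 9. Each letter's alphabet position (a=0..z=25) is mapped through 3·x+14 mod 26 — an affine cipher.
Undoing it on hebxan: h(7)→9·(7−14)≡15=p; e(4)→9·(4−14)≡14=o; b(1)→9·(1−14)≡13=n; x(23)→9·(23−14)≡3=d; a(0)→9·(0−14)≡4=e; n(13)→9·(13−14)≡17=r (all mod 26).

ponder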